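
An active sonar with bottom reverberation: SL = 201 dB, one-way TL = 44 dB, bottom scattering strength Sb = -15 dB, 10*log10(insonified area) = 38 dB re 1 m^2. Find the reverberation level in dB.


RL = SL - 2*TL + Sb + 10*log10(A) = 201 - 2*44 + (-15) + 38 = 136

136 dB


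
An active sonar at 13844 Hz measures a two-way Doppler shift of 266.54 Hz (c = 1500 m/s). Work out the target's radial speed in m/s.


From fd = 2*f*v/c, v = c*fd/(2*f) = 1500 * 266.54 / (2*13844) = 14.44

14.44 m/s


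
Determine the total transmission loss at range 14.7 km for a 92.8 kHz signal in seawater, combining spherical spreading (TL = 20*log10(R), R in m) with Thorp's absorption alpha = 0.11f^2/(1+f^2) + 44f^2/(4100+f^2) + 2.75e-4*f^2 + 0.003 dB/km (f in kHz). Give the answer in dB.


Step 1 (Thorp): alpha = 0.11*8611.84/(1+8611.84) + 44*8611.84/(4100+8611.84) + 2.75e-4*8611.84 + 0.003 = 32.2897 dB/km
Step 2: TL_spread = 20*log10(14700) = 83.35 dB
Step 3: TL_abs = alpha*R = 32.2897 * 14.7 = 474.66 dB
Step 4: TL_total = 83.35 + 474.66 = 558.01

558.01 dB


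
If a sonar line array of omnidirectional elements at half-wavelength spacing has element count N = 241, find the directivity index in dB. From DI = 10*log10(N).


DI = 10*log10(241) = 23.82

23.82 dB


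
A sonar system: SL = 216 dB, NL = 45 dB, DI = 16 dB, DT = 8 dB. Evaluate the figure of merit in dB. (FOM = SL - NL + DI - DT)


179 dB


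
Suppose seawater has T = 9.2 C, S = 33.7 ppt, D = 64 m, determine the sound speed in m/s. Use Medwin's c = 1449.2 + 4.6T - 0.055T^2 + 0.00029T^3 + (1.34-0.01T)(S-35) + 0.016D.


c = 1449.2 + 4.6*9.2 - 0.055*9.2^2 + 0.00029*9.2^3 + (1.34 - 0.01*9.2)*(33.7 - 35) + 0.016*64 = 1486.49

1486.49 m/s


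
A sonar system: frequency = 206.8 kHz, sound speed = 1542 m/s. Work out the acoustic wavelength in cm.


lambda = c/f = 1542 / 206800 = 0.0075 m = 0.75 cm

0.75 cm


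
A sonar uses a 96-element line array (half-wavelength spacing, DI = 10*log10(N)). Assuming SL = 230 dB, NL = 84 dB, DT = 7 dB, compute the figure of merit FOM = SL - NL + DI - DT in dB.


158.82 dB


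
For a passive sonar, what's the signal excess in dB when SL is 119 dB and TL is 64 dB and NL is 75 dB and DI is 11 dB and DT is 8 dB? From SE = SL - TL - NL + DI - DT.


-17 dB


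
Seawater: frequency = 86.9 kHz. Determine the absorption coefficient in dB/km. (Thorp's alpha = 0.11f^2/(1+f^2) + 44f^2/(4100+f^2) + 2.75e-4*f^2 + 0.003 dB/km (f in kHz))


f^2 = 7551.61
alpha = 0.11*7551.61/(1+7551.61) + 44*7551.61/(4100+7551.61) + 2.75e-4*7551.61 + 0.003 = 30.707

30.707 dB/km


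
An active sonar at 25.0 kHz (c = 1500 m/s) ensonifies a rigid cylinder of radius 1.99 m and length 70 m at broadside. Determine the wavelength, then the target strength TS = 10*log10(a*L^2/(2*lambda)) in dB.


Step 1: lambda = c/f = 1500/25000 = 0.06 m
Step 2: TS = 10*log10(a*L^2/(2*lambda)) = 10*log10(1.99*70^2/(2*0.06)) = 49.1

49.1 dB


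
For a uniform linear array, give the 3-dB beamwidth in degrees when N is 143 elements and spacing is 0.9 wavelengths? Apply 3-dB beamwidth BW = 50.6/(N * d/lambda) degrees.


BW = 50.6 / (143 * 0.9) = 50.6 / 128.7 = 0.39

0.39 deg


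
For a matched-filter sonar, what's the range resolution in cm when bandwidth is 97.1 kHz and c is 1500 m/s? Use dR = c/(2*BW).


dR = c/(2*BW) = 1500 / (2 * 97.1e3) = 0.0077 m = 0.77 cm

0.77 cm


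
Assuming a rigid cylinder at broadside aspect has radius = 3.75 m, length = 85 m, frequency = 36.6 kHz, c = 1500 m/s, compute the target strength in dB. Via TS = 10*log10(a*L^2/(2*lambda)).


55.19 dB


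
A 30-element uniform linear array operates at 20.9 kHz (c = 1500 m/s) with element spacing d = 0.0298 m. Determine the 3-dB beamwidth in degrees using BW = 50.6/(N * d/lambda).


Step 1: lambda = 1500/20900 = 0.07177 m
Step 2: d/lambda = 0.0298/0.07177 = 0.4152
Step 3: BW = 50.6/(N * d/lambda) = 50.6/(30 * 0.4152) = 4.06

4.06 deg


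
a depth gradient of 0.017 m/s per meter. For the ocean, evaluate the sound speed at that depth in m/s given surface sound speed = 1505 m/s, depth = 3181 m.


c = 1505 + 0.017 * 3181 = 1559.077

1559.077 m/s


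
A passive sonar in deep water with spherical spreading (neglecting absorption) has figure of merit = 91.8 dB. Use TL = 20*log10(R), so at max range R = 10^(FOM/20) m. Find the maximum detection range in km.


At max range FOM = TL, so 20*log10(R) = 91.8
R = 10^(91.8/20) = 38904.51 m = 38.9 km

38.9 km


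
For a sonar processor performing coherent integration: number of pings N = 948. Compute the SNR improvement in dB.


29.77 dB


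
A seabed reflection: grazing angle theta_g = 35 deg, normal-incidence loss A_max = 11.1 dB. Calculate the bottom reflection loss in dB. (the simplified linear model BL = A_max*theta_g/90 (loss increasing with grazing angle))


BL = A_max * theta_g / 90 = 11.1 * 35 / 90 = 4.32

4.32 dB


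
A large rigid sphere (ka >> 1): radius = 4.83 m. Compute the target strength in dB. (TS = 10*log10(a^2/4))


TS = 10*log10(4.83^2 / 4) = 10*log10(5.832225) = 7.66

7.66 dB


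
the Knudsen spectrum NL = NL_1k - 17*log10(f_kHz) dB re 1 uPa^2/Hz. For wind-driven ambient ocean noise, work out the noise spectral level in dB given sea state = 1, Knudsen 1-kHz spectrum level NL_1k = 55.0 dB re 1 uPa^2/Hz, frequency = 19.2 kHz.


33.18 dB


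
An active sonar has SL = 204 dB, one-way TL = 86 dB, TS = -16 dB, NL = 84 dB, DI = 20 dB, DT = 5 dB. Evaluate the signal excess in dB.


SE = SL - 2*TL + TS - NL + DI - DT = 204 - 2*86 + (-16) - 84 + 20 - 5 = -53

-53 dB


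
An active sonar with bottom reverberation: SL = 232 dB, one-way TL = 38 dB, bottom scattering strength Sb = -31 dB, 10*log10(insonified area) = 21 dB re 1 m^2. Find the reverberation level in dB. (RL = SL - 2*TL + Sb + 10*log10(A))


RL = SL - 2*TL + Sb + 10*log10(A) = 232 - 2*38 + (-31) + 21 = 146

146 dB


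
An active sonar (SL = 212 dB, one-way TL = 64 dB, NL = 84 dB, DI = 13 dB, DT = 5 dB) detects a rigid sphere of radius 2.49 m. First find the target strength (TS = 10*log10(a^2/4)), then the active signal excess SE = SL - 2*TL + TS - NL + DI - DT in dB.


Step 1: TS = 10*log10(2.49^2/4) = 1.9 dB
Step 2: SE = SL - 2*TL + TS - NL + DI - DT = 212 - 2*64 + (1.9) - 84 + 13 - 5 = 9.9

9.9 dB


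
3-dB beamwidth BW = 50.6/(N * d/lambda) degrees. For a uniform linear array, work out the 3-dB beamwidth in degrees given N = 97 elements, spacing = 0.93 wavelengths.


0.56 deg


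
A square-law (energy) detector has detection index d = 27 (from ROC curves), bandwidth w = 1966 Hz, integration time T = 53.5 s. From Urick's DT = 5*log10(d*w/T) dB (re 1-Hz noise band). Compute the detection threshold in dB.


DT = 5*log10(d*w/T) = 5*log10(27 * 1966 / 53.5) = 5*log10(992.19) = 14.98

14.98 dB


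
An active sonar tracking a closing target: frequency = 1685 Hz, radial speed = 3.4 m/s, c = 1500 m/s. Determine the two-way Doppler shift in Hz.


fd = 2*f*v/c = 2 * 1685 * 3.4 / 1500 = 7.64

7.64 Hz


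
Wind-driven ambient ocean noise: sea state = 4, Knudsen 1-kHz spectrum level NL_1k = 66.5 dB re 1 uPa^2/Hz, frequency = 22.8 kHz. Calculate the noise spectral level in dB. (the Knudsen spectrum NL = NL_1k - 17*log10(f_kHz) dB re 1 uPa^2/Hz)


NL = NL_1k - 17*log10(f_kHz) = 66.5 - 17*log10(22.8) = 66.5 - (23.08) = 43.42

43.42 dB


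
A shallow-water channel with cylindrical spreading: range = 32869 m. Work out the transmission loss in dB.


TL = 10*log10(32869) = 45.17

45.17 dB


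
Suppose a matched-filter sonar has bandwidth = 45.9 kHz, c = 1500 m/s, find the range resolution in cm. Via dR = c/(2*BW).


dR = c/(2*BW) = 1500 / (2 * 45.9e3) = 0.0163 m = 1.63 cm

1.63 cm


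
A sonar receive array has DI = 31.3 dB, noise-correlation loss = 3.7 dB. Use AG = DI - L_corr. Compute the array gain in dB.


27.6 dB


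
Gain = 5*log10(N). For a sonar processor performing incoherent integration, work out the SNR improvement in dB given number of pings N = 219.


Gain = 5*log10(219) = 11.7

11.7 dB


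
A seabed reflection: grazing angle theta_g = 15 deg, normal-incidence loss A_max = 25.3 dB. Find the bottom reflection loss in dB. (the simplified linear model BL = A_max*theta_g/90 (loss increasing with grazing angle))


BL = A_max * theta_g / 90 = 25.3 * 15 / 90 = 4.22

4.22 dB


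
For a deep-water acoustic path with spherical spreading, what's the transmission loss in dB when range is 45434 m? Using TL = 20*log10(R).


TL = 20*log10(45434) = 93.15

93.15 dB


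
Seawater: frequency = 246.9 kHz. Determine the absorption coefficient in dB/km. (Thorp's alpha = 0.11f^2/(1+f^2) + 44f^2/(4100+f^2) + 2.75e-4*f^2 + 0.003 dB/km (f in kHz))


f^2 = 60959.61
alpha = 0.11*60959.61/(1+60959.61) + 44*60959.61/(4100+60959.61) + 2.75e-4*60959.61 + 0.003 = 58.104

58.104 dB/km


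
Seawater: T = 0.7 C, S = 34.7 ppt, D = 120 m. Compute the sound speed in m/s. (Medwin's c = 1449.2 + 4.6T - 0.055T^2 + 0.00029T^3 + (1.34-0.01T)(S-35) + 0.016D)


1453.91 m/s


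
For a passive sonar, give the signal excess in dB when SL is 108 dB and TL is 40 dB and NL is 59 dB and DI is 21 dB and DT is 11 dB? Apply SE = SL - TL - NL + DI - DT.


SE = SL - TL - NL + DI - DT = 108 - 40 - 59 + 21 - 11 = 19

19 dB


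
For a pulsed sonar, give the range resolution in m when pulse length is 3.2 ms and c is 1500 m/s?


dR = c*tau/2 = 1500 * 3.2e-3 / 2 = 2.4

2.4 m


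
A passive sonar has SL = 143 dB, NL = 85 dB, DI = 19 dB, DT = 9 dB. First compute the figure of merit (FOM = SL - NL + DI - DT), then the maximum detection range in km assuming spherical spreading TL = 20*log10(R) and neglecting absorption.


Step 1: FOM = SL - NL + DI - DT = 143 - 85 + 19 - 9 = 68 dB
Step 2: at max range FOM = TL = 20*log10(R), so R = 10^(68/20) = 2511.89 m = 2.51 km

2.51 km


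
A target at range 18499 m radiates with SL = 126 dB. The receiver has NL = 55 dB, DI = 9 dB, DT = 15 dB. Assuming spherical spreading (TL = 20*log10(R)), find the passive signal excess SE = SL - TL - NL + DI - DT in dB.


Step 1: TL = 20*log10(18499) = 85.34 dB
Step 2: SE = 126 - 85.34 - 55 + 9 - 15 = -20.34

-20.34 dB


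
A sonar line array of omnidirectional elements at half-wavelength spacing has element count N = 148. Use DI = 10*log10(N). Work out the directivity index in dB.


21.7 dB


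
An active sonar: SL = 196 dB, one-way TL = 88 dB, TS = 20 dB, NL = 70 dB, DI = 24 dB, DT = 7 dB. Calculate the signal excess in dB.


-13 dB


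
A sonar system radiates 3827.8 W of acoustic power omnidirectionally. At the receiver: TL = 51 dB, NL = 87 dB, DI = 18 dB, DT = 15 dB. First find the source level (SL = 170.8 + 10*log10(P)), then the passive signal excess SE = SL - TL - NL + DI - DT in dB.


Step 1: SL = 170.8 + 10*log10(3827.8) = 206.63 dB
Step 2: SE = SL - TL - NL + DI - DT = 206.63 - 51 - 87 + 18 - 15 = 71.63

71.63 dB


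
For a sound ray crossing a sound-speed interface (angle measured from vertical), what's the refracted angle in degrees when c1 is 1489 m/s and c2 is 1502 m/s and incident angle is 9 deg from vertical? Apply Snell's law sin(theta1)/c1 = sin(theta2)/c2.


9.08 deg


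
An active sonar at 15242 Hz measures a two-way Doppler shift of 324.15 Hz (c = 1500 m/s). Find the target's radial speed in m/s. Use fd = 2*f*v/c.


From fd = 2*f*v/c, v = c*fd/(2*f) = 1500 * 324.15 / (2*15242) = 15.95

15.95 m/s


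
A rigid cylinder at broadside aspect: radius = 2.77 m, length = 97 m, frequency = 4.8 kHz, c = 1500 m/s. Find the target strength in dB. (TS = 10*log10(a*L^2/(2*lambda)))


lambda = 1500/4800 = 0.3125 m
TS = 10*log10(2.77*97^2/(2*0.3125)) = 46.2

46.2 dB


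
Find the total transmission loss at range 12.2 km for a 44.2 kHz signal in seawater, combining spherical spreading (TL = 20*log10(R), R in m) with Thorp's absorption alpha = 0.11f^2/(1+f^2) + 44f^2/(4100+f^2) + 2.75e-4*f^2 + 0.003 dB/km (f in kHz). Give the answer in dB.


262.9 dB


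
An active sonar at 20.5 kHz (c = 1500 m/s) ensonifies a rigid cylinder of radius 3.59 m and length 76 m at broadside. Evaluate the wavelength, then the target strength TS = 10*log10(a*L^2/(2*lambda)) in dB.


Step 1: lambda = c/f = 1500/20500 = 0.07317 m
Step 2: TS = 10*log10(a*L^2/(2*lambda)) = 10*log10(3.59*76^2/(2*0.07317)) = 51.51

51.51 dB


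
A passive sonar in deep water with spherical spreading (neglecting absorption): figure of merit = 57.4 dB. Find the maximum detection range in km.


0.74 km


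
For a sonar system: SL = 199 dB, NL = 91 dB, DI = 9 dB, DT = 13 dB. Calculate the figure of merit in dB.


104 dB


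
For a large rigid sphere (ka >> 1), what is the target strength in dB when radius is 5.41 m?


TS = 10*log10(5.41^2 / 4) = 10*log10(7.317025) = 8.64

8.64 dB


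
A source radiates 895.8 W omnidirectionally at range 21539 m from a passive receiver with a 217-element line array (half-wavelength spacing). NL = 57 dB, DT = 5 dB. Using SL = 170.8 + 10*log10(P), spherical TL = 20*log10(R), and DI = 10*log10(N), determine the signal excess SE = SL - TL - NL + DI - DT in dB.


Step 1: SL = 170.8 + 10*log10(895.8) = 200.32 dB
Step 2: TL = 20*log10(21539) = 86.66 dB
Step 3: DI = 10*log10(217) = 23.36 dB
Step 4: SE = SL - TL - NL + DI - DT = 200.32 - 86.66 - 57 + 23.36 - 5 = 75.02

75.02 dB


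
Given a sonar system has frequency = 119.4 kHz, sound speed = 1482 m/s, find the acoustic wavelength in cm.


lambda = c/f = 1482 / 119400 = 0.0124 m = 1.24 cm

1.24 cm


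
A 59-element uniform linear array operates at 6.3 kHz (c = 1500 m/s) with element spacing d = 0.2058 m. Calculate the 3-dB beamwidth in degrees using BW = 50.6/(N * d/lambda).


0.99 deg


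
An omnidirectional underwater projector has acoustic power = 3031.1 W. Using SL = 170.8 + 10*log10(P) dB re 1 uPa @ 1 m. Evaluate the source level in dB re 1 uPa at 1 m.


SL = 170.8 + 10*log10(3031.1) = 170.8 + 34.82 = 205.62

205.62 dB


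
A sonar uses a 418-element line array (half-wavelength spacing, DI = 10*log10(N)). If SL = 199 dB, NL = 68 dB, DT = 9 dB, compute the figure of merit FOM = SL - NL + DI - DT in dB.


Step 1: DI = 10*log10(418) = 26.21 dB
Step 2: FOM = SL - NL + DI - DT = 199 - 68 + 26.21 - 9 = 148.21

148.21 dB


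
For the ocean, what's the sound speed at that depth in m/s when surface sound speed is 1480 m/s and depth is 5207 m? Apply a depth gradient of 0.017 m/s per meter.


1568.519 m/s


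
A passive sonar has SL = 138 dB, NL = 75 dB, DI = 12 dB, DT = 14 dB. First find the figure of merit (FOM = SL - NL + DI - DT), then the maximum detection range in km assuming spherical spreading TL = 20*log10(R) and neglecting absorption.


Step 1: FOM = SL - NL + DI - DT = 138 - 75 + 12 - 14 = 61 dB
Step 2: at max range FOM = TL = 20*log10(R), so R = 10^(61/20) = 1122.02 m = 1.12 km

1.12 km


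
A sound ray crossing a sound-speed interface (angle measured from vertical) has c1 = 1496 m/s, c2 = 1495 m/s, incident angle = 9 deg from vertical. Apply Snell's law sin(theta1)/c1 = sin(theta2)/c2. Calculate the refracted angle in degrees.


sin(theta2) = (c2/c1)*sin(theta1) = (1495/1496)*sin(9 deg) = 0.15633
theta2 = arcsin(0.15633) = 8.99

8.99 deg


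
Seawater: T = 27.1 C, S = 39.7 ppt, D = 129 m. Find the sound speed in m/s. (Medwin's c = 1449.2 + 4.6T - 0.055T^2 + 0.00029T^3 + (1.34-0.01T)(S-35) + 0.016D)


1546.33 m/s


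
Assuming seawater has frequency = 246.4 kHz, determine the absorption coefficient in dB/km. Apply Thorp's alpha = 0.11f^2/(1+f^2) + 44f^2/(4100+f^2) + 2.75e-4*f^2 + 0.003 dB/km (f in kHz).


f^2 = 60712.96
alpha = 0.11*60712.96/(1+60712.96) + 44*60712.96/(4100+60712.96) + 2.75e-4*60712.96 + 0.003 = 58.026

58.026 dB/km


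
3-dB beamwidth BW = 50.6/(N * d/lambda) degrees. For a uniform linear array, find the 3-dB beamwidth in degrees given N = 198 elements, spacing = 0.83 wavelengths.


BW = 50.6 / (198 * 0.83) = 50.6 / 164.34 = 0.31

0.31 deg


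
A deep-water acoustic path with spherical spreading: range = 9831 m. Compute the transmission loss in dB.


TL = 20*log10(9831) = 79.85

79.85 dB


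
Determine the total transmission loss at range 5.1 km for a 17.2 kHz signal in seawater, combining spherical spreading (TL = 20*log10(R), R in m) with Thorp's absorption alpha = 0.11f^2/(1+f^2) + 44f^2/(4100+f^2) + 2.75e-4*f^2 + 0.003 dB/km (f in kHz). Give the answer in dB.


Step 1 (Thorp): alpha = 0.11*295.84/(1+295.84) + 44*295.84/(4100+295.84) + 2.75e-4*295.84 + 0.003 = 3.1552 dB/km
Step 2: TL_spread = 20*log10(5100) = 74.15 dB
Step 3: TL_abs = alpha*R = 3.1552 * 5.1 = 16.09 dB
Step 4: TL_total = 74.15 + 16.09 = 90.24

90.24 dB


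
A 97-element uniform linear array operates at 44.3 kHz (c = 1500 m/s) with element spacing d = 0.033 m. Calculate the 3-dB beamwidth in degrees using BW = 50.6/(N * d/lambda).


Step 1: lambda = 1500/44300 = 0.03386 m
Step 2: d/lambda = 0.033/0.03386 = 0.9746
Step 3: BW = 50.6/(N * d/lambda) = 50.6/(97 * 0.9746) = 0.54

0.54 deg


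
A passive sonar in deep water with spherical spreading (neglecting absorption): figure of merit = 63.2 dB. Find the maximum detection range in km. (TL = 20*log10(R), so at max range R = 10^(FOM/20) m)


1.45 km


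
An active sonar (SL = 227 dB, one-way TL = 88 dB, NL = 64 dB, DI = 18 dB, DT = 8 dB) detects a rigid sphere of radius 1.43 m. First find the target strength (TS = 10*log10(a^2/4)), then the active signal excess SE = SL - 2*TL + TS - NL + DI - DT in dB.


Step 1: TS = 10*log10(1.43^2/4) = -2.91 dB
Step 2: SE = SL - 2*TL + TS - NL + DI - DT = 227 - 2*88 + (-2.91) - 64 + 18 - 8 = -5.91

-5.91 dB


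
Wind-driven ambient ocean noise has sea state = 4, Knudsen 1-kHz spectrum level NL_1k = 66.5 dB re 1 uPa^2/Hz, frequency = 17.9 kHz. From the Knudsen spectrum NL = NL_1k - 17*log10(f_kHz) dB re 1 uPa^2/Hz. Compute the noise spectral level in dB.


45.2 dB


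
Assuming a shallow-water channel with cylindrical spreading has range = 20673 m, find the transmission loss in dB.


43.15 dB


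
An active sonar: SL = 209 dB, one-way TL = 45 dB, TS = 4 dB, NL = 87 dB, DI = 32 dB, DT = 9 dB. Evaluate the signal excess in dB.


SE = SL - 2*TL + TS - NL + DI - DT = 209 - 2*45 + (4) - 87 + 32 - 9 = 59

59 dB


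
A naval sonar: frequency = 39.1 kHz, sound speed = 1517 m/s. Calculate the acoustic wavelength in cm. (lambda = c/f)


lambda = c/f = 1517 / 39100 = 0.0388 m = 3.88 cm

3.88 cm


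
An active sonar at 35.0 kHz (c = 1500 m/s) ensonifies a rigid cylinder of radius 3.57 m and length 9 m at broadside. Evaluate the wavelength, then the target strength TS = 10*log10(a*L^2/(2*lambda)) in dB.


Step 1: lambda = c/f = 1500/35000 = 0.04286 m
Step 2: TS = 10*log10(a*L^2/(2*lambda)) = 10*log10(3.57*9^2/(2*0.04286)) = 35.28

35.28 dB


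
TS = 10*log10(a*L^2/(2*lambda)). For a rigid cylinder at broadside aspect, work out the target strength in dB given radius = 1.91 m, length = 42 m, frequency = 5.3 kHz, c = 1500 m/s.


lambda = 1500/5300 = 0.28302 m
TS = 10*log10(1.91*42^2/(2*0.28302)) = 37.75

37.75 dB


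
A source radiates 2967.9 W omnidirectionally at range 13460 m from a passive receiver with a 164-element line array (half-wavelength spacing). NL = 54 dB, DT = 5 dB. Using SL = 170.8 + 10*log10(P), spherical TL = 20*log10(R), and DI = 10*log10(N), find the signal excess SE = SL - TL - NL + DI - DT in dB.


Step 1: SL = 170.8 + 10*log10(2967.9) = 205.52 dB
Step 2: TL = 20*log10(13460) = 82.58 dB
Step 3: DI = 10*log10(164) = 22.15 dB
Step 4: SE = SL - TL - NL + DI - DT = 205.52 - 82.58 - 54 + 22.15 - 5 = 86.09

86.09 dB


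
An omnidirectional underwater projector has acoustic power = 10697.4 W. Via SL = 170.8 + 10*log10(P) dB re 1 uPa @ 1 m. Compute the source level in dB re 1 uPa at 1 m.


SL = 170.8 + 10*log10(10697.4) = 170.8 + 40.29 = 211.09

211.09 dB


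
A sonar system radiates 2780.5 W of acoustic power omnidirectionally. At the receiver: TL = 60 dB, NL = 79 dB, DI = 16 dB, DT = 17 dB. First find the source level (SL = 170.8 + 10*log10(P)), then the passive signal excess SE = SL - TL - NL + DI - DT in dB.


Step 1: SL = 170.8 + 10*log10(2780.5) = 205.24 dB
Step 2: SE = SL - TL - NL + DI - DT = 205.24 - 60 - 79 + 16 - 17 = 65.24

65.24 dB


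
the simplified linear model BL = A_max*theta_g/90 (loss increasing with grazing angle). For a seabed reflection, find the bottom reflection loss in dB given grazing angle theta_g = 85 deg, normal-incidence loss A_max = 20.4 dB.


BL = A_max * theta_g / 90 = 20.4 * 85 / 90 = 19.27

19.27 dB


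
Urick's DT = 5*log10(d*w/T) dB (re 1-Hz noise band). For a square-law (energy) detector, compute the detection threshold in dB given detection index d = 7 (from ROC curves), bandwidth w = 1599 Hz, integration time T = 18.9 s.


DT = 5*log10(d*w/T) = 5*log10(7 * 1599 / 18.9) = 5*log10(592.22) = 13.86

13.86 dB


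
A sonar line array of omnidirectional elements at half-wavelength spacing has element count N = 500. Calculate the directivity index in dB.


DI = 10*log10(500) = 26.99

26.99 dB


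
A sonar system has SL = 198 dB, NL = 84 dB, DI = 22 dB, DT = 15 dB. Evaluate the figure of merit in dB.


FOM = SL - NL + DI - DT = 198 - 84 + 22 - 15 = 121

121 dB


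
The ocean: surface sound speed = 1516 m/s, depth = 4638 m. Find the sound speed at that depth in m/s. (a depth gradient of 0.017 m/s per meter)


c = 1516 + 0.017 * 4638 = 1594.846

1594.846 m/s


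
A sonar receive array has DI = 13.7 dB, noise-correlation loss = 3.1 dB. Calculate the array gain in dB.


10.6 dB


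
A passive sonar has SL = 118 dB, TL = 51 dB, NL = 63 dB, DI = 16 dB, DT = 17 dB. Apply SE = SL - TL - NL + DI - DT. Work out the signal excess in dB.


SE = SL - TL - NL + DI - DT = 118 - 51 - 63 + 16 - 17 = 3

3 dB


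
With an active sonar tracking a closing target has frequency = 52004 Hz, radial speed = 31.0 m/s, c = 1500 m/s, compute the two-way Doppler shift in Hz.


2149.5 Hz


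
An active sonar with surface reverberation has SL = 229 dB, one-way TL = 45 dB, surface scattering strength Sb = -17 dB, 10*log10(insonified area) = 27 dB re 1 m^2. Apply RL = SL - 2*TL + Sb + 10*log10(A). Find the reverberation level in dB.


RL = SL - 2*TL + Sb + 10*log10(A) = 229 - 2*45 + (-17) + 27 = 149

149 dB


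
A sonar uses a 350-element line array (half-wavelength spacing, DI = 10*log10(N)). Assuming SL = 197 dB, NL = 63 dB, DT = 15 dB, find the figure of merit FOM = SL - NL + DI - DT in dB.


144.44 dB


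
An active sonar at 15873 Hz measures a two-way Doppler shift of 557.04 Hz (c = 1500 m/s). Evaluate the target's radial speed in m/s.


From fd = 2*f*v/c, v = c*fd/(2*f) = 1500 * 557.04 / (2*15873) = 26.32

26.32 m/s


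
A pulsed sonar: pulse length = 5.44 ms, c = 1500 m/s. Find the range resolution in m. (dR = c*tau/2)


dR = c*tau/2 = 1500 * 5.44e-3 / 2 = 4.08

4.08 m


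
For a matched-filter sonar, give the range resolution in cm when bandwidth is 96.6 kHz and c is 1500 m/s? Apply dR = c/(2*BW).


dR = c/(2*BW) = 1500 / (2 * 96.6e3) = 0.0078 m = 0.78 cm

0.78 cm


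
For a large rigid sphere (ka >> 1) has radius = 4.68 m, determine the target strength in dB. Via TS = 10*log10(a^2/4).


7.38 dB


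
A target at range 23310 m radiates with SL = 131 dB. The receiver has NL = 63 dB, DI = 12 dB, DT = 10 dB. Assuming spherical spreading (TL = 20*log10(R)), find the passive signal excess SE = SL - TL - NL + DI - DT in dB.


Step 1: TL = 20*log10(23310) = 87.35 dB
Step 2: SE = 131 - 87.35 - 63 + 12 - 10 = -17.35

-17.35 dB


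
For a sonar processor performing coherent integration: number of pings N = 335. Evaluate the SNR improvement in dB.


Gain = 10*log10(335) = 25.25

25.25 dB


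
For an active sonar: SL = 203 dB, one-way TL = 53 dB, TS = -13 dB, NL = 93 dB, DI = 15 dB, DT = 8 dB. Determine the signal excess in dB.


SE = SL - 2*TL + TS - NL + DI - DT = 203 - 2*53 + (-13) - 93 + 15 - 8 = -2

-2 dB


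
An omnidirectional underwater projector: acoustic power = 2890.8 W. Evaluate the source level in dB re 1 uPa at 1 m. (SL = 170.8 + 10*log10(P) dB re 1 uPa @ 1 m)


SL = 170.8 + 10*log10(2890.8) = 170.8 + 34.61 = 205.41

205.41 dB


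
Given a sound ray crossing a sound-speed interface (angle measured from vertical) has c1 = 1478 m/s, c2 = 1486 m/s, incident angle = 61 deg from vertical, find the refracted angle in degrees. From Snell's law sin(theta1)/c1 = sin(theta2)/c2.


sin(theta2) = (c2/c1)*sin(theta1) = (1486/1478)*sin(61 deg) = 0.87935
theta2 = arcsin(0.87935) = 61.56

61.56 deg


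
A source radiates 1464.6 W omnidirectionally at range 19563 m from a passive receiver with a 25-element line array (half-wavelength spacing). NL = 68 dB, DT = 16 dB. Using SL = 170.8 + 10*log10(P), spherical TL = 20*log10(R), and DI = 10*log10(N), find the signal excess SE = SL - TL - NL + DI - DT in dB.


46.61 dB


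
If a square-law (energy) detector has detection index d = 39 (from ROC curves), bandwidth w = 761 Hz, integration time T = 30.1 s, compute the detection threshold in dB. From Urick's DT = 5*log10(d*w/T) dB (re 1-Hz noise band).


DT = 5*log10(d*w/T) = 5*log10(39 * 761 / 30.1) = 5*log10(986.01) = 14.97

14.97 dB


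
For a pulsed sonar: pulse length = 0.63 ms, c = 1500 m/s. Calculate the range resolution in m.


dR = c*tau/2 = 1500 * 0.63e-3 / 2 = 0.4725

0.4725 m


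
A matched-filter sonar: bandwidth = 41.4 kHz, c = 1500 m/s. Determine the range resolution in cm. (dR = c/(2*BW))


dR = c/(2*BW) = 1500 / (2 * 41.4e3) = 0.0181 m = 1.81 cm

1.81 cm


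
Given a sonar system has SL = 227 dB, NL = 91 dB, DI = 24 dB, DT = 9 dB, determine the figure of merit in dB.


FOM = SL - NL + DI - DT = 227 - 91 + 24 - 9 = 151

151 dB


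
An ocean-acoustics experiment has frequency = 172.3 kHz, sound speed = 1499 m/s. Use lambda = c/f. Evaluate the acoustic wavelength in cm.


lambda = c/f = 1499 / 172300 = 0.0087 m = 0.87 cm

0.87 cm


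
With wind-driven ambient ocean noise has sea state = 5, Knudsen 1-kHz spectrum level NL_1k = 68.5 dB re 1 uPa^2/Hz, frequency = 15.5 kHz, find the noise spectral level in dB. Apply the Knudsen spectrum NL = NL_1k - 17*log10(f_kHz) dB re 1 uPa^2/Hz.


48.26 dB


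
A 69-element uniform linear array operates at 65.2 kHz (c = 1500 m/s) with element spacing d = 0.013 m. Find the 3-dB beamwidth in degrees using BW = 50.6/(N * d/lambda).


Step 1: lambda = 1500/65200 = 0.02301 m
Step 2: d/lambda = 0.013/0.02301 = 0.565
Step 3: BW = 50.6/(N * d/lambda) = 50.6/(69 * 0.565) = 1.3

1.3 deg


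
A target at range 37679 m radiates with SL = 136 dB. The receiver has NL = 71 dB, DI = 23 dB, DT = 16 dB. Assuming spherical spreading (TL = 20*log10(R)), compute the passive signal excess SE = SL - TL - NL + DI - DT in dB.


-19.52 dB


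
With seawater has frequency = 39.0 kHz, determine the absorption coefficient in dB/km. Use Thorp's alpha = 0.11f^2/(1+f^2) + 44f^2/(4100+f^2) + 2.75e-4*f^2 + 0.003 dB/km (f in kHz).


12.437 dB/km


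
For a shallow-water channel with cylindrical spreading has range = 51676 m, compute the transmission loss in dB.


47.13 dB


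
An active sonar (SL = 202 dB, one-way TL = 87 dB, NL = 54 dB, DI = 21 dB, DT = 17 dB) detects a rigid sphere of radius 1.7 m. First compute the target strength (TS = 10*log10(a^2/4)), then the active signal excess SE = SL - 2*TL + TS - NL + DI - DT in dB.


Step 1: TS = 10*log10(1.7^2/4) = -1.41 dB
Step 2: SE = SL - 2*TL + TS - NL + DI - DT = 202 - 2*87 + (-1.41) - 54 + 21 - 17 = -23.41

-23.41 dB


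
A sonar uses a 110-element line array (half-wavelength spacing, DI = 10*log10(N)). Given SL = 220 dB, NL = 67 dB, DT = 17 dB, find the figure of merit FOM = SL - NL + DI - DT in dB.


156.41 dB


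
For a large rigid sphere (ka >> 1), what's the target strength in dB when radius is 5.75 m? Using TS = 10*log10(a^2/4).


TS = 10*log10(5.75^2 / 4) = 10*log10(8.265625) = 9.17

9.17 dB


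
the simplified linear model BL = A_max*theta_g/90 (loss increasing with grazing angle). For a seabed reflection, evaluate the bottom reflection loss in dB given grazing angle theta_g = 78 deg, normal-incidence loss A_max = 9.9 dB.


BL = A_max * theta_g / 90 = 9.9 * 78 / 90 = 8.58

8.58 dB


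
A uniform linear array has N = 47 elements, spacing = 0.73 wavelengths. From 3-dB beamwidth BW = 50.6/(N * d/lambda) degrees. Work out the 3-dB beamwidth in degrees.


BW = 50.6 / (47 * 0.73) = 50.6 / 34.31 = 1.47

1.47 deg


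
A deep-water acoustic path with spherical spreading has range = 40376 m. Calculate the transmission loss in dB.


92.12 dB


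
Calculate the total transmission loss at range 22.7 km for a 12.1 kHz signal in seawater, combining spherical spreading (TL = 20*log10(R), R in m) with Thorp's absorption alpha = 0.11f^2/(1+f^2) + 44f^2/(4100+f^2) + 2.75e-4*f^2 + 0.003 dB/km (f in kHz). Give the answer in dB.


Step 1 (Thorp): alpha = 0.11*146.41/(1+146.41) + 44*146.41/(4100+146.41) + 2.75e-4*146.41 + 0.003 = 1.6696 dB/km
Step 2: TL_spread = 20*log10(22700) = 87.12 dB
Step 3: TL_abs = alpha*R = 1.6696 * 22.7 = 37.9 dB
Step 4: TL_total = 87.12 + 37.9 = 125.02

125.02 dB


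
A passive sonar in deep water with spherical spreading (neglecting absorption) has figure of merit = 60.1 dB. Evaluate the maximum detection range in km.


At max range FOM = TL, so 20*log10(R) = 60.1
R = 10^(60.1/20) = 1011.58 m = 1.01 km

1.01 km


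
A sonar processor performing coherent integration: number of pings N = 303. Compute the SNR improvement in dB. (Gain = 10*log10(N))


Gain = 10*log10(303) = 24.81

24.81 dB


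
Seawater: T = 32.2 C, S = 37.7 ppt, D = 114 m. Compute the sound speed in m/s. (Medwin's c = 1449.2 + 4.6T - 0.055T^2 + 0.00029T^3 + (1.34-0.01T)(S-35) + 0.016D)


c = 1449.2 + 4.6*32.2 - 0.055*32.2^2 + 0.00029*32.2^3 + (1.34 - 0.01*32.2)*(37.7 - 35) + 0.016*114 = 1554.55

1554.55 m/s


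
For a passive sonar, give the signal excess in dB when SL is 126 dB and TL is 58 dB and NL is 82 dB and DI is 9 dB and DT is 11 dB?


-16 dB


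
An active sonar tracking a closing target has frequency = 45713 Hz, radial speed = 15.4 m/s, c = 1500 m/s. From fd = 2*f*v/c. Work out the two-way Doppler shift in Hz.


fd = 2*f*v/c = 2 * 45713 * 15.4 / 1500 = 938.64

938.64 Hz


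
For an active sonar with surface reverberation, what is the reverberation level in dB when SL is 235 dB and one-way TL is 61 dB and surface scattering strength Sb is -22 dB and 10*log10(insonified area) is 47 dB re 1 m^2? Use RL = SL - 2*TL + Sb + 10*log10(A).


RL = SL - 2*TL + Sb + 10*log10(A) = 235 - 2*61 + (-22) + 47 = 138

138 dB


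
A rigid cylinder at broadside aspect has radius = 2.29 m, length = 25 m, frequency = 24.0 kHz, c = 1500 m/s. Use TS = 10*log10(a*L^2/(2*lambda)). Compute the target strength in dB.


40.59 dB


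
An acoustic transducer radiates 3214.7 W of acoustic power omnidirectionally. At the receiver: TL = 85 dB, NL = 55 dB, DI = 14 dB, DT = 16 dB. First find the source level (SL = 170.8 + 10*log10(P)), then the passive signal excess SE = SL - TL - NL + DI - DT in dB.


Step 1: SL = 170.8 + 10*log10(3214.7) = 205.87 dB
Step 2: SE = SL - TL - NL + DI - DT = 205.87 - 85 - 55 + 14 - 16 = 63.87

63.87 dB


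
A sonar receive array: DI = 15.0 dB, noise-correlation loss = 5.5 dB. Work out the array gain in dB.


AG = DI - L_corr = 15.0 - 5.5 = 9.5

9.5 dB


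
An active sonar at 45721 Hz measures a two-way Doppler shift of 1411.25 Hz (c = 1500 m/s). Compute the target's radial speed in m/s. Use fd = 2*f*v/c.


From fd = 2*f*v/c, v = c*fd/(2*f) = 1500 * 1411.25 / (2*45721) = 23.15

23.15 m/s


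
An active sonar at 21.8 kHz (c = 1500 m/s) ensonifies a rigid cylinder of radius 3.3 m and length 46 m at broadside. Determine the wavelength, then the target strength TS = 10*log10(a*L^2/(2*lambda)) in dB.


Step 1: lambda = c/f = 1500/21800 = 0.06881 m
Step 2: TS = 10*log10(a*L^2/(2*lambda)) = 10*log10(3.3*46^2/(2*0.06881)) = 47.05

47.05 dB


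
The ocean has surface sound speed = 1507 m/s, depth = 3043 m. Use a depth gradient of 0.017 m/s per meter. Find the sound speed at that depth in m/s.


c = 1507 + 0.017 * 3043 = 1558.731

1558.731 m/s


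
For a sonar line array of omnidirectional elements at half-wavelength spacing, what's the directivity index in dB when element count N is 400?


DI = 10*log10(400) = 26.02

26.02 dB


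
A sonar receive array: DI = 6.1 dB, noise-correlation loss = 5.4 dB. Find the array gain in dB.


AG = DI - L_corr = 6.1 - 5.4 = 0.7

0.7 dB


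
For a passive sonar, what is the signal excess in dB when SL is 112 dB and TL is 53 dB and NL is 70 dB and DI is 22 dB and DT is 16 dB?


-5 dB


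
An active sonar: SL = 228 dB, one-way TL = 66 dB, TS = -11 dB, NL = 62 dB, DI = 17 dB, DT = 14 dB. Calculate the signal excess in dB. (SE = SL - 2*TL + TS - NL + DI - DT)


SE = SL - 2*TL + TS - NL + DI - DT = 228 - 2*66 + (-11) - 62 + 17 - 14 = 26

26 dB


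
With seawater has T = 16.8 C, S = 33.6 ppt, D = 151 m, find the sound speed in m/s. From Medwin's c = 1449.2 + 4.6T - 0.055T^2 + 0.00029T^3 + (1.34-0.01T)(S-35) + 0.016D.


c = 1449.2 + 4.6*16.8 - 0.055*16.8^2 + 0.00029*16.8^3 + (1.34 - 0.01*16.8)*(33.6 - 35) + 0.016*151 = 1513.11

1513.11 m/s


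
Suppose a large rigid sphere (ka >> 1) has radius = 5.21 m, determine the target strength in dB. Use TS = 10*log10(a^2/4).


8.32 dB


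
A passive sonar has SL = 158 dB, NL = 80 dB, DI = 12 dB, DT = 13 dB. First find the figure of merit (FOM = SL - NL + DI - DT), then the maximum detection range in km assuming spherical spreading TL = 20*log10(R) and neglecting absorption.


Step 1: FOM = SL - NL + DI - DT = 158 - 80 + 12 - 13 = 77 dB
Step 2: at max range FOM = TL = 20*log10(R), so R = 10^(77/20) = 7079.46 m = 7.08 km

7.08 km


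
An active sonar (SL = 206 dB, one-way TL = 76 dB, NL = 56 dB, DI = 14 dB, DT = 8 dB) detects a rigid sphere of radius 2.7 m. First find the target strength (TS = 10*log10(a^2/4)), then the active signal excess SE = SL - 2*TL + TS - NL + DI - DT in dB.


Step 1: TS = 10*log10(2.7^2/4) = 2.61 dB
Step 2: SE = SL - 2*TL + TS - NL + DI - DT = 206 - 2*76 + (2.61) - 56 + 14 - 8 = 6.61

6.61 dB


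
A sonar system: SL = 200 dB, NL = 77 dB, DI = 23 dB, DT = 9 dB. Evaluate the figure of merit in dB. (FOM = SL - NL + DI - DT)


FOM = SL - NL + DI - DT = 200 - 77 + 23 - 9 = 137

137 dB


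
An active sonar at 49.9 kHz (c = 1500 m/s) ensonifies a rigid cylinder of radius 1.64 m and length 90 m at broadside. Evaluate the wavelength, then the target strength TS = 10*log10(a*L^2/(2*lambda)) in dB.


Step 1: lambda = c/f = 1500/49900 = 0.03006 m
Step 2: TS = 10*log10(a*L^2/(2*lambda)) = 10*log10(1.64*90^2/(2*0.03006)) = 53.44

53.44 dB


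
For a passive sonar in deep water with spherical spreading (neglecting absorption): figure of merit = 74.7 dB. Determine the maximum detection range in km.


5.43 km


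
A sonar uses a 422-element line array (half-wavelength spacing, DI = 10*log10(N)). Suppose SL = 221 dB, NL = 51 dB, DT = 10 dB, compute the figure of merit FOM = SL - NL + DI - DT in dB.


Step 1: DI = 10*log10(422) = 26.25 dB
Step 2: FOM = SL - NL + DI - DT = 221 - 51 + 26.25 - 10 = 186.25

186.25 dB


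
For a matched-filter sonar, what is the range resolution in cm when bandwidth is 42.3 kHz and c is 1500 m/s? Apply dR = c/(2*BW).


1.77 cm


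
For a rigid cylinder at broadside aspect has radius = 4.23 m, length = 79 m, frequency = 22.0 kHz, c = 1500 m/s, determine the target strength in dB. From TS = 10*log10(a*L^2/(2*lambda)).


52.87 dB


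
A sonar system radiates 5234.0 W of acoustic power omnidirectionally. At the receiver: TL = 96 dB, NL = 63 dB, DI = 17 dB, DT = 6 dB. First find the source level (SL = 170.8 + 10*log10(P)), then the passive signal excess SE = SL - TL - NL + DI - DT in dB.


Step 1: SL = 170.8 + 10*log10(5234.0) = 207.99 dB
Step 2: SE = SL - TL - NL + DI - DT = 207.99 - 96 - 63 + 17 - 6 = 59.99

59.99 dB


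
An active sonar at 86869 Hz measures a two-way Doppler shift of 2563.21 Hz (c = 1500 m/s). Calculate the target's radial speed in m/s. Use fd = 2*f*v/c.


From fd = 2*f*v/c, v = c*fd/(2*f) = 1500 * 2563.21 / (2*86869) = 22.13

22.13 m/s


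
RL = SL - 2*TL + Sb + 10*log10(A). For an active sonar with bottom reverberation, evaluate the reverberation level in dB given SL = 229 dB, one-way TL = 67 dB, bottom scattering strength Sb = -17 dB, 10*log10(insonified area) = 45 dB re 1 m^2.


RL = SL - 2*TL + Sb + 10*log10(A) = 229 - 2*67 + (-17) + 45 = 123

123 dB


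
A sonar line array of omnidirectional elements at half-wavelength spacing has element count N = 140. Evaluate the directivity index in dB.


21.46 dB


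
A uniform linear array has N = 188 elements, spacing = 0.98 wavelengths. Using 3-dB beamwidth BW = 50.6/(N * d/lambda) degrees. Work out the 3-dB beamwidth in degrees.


BW = 50.6 / (188 * 0.98) = 50.6 / 184.24 = 0.27

0.27 deg


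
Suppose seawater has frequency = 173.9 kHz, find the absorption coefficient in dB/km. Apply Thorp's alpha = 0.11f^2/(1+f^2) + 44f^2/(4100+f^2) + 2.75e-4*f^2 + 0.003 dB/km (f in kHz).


f^2 = 30241.21
alpha = 0.11*30241.21/(1+30241.21) + 44*30241.21/(4100+30241.21) + 2.75e-4*30241.21 + 0.003 = 47.176

47.176 dB/km


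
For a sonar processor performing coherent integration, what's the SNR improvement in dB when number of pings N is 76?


18.81 dB


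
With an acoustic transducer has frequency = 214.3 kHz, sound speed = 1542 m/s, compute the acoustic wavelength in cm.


lambda = c/f = 1542 / 214300 = 0.0072 m = 0.72 cm

0.72 cm


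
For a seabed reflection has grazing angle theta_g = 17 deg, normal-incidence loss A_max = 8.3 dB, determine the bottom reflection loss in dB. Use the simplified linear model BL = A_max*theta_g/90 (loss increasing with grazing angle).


1.57 dB


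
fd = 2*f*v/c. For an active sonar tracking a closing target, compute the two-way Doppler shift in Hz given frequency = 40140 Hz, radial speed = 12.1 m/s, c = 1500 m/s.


fd = 2*f*v/c = 2 * 40140 * 12.1 / 1500 = 647.59

647.59 Hz


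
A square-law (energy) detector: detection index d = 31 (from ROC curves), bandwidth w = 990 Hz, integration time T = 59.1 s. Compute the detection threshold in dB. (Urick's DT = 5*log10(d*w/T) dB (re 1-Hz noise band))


13.58 dB


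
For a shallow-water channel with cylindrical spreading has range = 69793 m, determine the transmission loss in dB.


TL = 10*log10(69793) = 48.44

48.44 dB


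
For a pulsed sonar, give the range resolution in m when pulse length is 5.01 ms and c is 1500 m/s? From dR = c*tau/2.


dR = c*tau/2 = 1500 * 5.01e-3 / 2 = 3.7575

3.7575 m


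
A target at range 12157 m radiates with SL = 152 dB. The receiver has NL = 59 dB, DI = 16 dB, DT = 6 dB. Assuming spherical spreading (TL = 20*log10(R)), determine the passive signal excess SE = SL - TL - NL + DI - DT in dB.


21.3 dB


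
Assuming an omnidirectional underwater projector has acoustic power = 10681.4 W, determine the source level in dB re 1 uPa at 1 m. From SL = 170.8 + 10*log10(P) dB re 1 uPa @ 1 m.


SL = 170.8 + 10*log10(10681.4) = 170.8 + 40.29 = 211.09

211.09 dB


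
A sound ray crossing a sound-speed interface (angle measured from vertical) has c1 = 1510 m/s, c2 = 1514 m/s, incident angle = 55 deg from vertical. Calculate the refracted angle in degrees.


55.22 deg


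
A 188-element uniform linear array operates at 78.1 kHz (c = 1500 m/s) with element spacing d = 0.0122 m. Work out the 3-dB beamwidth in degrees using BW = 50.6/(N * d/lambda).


Step 1: lambda = 1500/78100 = 0.01921 m
Step 2: d/lambda = 0.0122/0.01921 = 0.6351
Step 3: BW = 50.6/(N * d/lambda) = 50.6/(188 * 0.6351) = 0.42

0.42 deg
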